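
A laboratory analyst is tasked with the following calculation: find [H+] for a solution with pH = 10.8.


[H+] = 10^(-pH) = 10^(-10.8)
= 1.58×10^-11 M

1.58×10^-11 M


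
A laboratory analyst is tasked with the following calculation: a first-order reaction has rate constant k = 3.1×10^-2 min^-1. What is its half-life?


t½ = ln2/k = 0.693147/(3.1×10^-2 min^-1)
= 22.36 min

22.36 min


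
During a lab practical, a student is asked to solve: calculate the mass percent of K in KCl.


M(KCl) = 1×39.1 + 1×35.45 = 74.55 g/mol
Mass of K = 1 × 39.1 = 39.10 g/mol
% K = 39.10/74.55 × 100 = 52.45%

52.45%


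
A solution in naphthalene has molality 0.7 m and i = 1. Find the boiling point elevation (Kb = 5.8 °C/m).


ΔTb = Kb × m × i
= 5.8 × 0.7 × 1
= 4.06 °C

4.06 °C


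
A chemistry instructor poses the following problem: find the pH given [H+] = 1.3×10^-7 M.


pH = -log10([H+]) = -log10(1.3×10^-7)
= 7 - log10(1.3)
= 7 - 0.11
= 6.89

6.89


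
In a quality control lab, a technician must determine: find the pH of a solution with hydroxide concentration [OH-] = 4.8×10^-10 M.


pOH = -log10([OH-]) = -log10(4.8×10^-10)
= 10 - log10(4.8) = 9.32
pH = 14 - pOH = 14 - 9.32 = 4.68

4.68


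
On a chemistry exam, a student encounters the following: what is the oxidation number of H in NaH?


H with a metal (hydride): -1
Oxidation number: -1

-1


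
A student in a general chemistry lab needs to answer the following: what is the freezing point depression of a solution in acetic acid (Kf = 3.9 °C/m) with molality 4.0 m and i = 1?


ΔTf = Kf × m × i
= 3.9 × 4.0 × 1
= 15.6 °C

15.6 °C


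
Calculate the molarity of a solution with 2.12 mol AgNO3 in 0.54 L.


M = n/V = 2.12/0.54 = 3.926 mol/L

3.926 M


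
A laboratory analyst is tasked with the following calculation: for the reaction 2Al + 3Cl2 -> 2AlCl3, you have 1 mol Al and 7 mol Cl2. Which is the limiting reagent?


Mole ratio available / coefficient:
  Al: 1/2 = 0.500
  Cl2: 7/3 = 2.333
Smaller ratio is limiting.

Al


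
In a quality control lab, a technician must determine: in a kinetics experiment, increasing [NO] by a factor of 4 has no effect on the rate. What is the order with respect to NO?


rate ∝ [NO]^n
rate ∝ [NO]^0
Order in NO: 0

0


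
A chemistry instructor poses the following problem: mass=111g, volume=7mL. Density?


ρ = mass/volume
= 111/7
= 15.857 g/mL

15.857 g/mL


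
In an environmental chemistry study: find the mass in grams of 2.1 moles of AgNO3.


M(AgNO3) = 169.88 g/mol
mass = n × M = 2.1 × 169.88 = 356.75 g

356.75 g


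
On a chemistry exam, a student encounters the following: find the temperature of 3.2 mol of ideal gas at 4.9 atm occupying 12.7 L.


PV = nRT  (R = 0.08206 L·atm/(mol·K))
T = PV/(nR) = 4.9×12.7/(3.2×0.08206)
= 62.23/0.262592
= 236.98 K

236.98 K


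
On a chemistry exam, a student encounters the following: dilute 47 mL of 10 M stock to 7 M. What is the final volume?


C1V1 = C2V2
10 × 47 = 7 × V2
V2 = 470/7 = 67.14 mL

67.14 mL


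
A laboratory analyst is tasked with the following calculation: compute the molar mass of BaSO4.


M(BaSO4) = 1×137.33 + 1×32.07 + 4×16.0
= 137.33 + 32.07 + 64.0
= 233.4 g/mol

233.4 g/mol


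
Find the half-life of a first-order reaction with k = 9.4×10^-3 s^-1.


t½ = ln2/k = 0.693147/(9.4×10^-3 s^-1)
= 73.74 s

73.74 s


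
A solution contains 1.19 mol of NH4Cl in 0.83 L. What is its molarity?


M = n/V = 1.19/0.83 = 1.434 mol/L

1.434 M


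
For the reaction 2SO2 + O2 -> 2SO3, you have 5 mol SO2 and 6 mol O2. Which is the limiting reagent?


Mole ratio available / coefficient:
  SO2: 5/2 = 2.500
  O2: 6/1 = 6.000
Smaller ratio is limiting.

SO2


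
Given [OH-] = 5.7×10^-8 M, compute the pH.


pOH = -log10([OH-]) = -log10(5.7×10^-8)
= 8 - log10(5.7) = 7.24
pH = 14 - pOH = 14 - 7.24 = 6.76

6.76


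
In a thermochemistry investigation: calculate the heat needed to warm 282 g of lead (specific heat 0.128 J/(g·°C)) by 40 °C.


q = mcΔT = 282 × 0.128 × 40
= 1443.84 J

1443.84 J


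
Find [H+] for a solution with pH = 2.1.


[H+] = 10^(-pH) = 10^(-2.1)
= 7.94×10^-3 M

7.94×10^-3 M


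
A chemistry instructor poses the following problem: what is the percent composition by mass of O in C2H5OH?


M(C2H5OH) = 2×12.01 + 6×1.008 + 1×16.0 = 46.068 g/mol
Mass of O = 1 × 16.0 = 16.00 g/mol
% O = 16.00/46.068 × 100 = 34.73%

34.73%


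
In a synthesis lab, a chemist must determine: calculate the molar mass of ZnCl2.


M(ZnCl2) = 1×65.38 + 2×35.45
= 65.38 + 70.9
= 136.28 g/mol

136.28 g/mol


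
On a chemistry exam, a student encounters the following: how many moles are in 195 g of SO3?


M(SO3) = 80.07 g/mol
n = mass/M = 195/80.07 = 2.4354 mol

2.4354 mol


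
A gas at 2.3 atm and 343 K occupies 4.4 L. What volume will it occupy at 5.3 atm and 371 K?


P1V1/T1 = P2V2/T2
V2 = P1V1T2/(T1P2)
= 2.3×4.4×371/(343×5.3)
= 2.065 L

2.065 L


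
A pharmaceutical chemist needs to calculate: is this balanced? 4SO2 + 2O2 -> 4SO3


Equation: 4SO2 + 2O2 -> 4SO3
Check atoms: O: 12=12, S: 4=4
Balanced

Yes, balanced


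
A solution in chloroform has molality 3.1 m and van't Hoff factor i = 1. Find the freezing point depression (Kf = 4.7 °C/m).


ΔTf = Kf × m × i
= 4.7 × 3.1 × 1
= 14.57 °C

14.57 °C


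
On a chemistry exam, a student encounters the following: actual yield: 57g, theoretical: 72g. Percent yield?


% yield = actual/theoretical × 100
= 57/72 × 100
= 79.17%

79.17%


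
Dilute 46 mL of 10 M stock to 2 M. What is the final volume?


C1V1 = C2V2
10 × 46 = 2 × V2
V2 = 460/2 = 230.0 mL

230.0 mL


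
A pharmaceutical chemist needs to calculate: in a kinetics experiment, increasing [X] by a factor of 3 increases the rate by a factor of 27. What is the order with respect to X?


rate ∝ [X]^n
3^n = 27 → n = 3
Order in X: 3

3


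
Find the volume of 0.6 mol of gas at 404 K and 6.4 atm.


PV = nRT  (R = 0.08206 L·atm/(mol·K))
V = nRT/P = 0.6×0.08206×404/6.4
= 3.108 L

3.108 L


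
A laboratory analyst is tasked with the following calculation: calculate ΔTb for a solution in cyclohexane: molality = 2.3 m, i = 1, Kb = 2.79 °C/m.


ΔTb = Kb × m × i
= 2.79 × 2.3 × 1
= 6.417 °C

6.417 °C


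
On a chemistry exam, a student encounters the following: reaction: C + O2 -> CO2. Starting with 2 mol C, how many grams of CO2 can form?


Mole ratio CO2:C = 1:1
n(CO2) = 2 × 1/1 = 2.000 mol
mass = 2.000 × 44.01 = 88.02 g

88.02 g


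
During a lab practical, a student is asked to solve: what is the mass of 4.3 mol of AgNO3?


M(AgNO3) = 169.88 g/mol
mass = n × M = 4.3 × 169.88 = 730.48 g

730.48 g


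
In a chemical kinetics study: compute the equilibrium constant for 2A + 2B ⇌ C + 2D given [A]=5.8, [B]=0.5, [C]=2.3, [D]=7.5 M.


Kc = [C][D]^2/([A]^2[B]^2)
= (2.3^1 × 7.5^2)/(5.8^2 × 0.5^2)
= 129.375/8.41
= 15.38

15.38


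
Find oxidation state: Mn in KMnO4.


(+1) + x + 4(-2) = 0, so x = +7
Oxidation number: +7

+7


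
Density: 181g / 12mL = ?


ρ = mass/volume
= 181/12
= 15.083 g/mL

15.083 g/mL


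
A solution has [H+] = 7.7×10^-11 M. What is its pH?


pH = -log10([H+]) = -log10(7.7×10^-11)
= 11 - log10(7.7)
= 11 - 0.89
= 10.11

10.11


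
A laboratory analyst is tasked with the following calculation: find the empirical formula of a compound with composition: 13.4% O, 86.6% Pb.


Assume 100 g sample. Moles of each element:
  O: 13.4/16.0 = 0.838 mol
  Pb: 86.6/207.2 = 0.418 mol
Divide by smallest (0.418):
  O: 0.838/0.418 = 2.0
  Pb: 0.418/0.418 = 1.0
Empirical formula: PbO2

PbO2


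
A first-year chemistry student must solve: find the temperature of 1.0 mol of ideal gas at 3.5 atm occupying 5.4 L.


PV = nRT  (R = 0.08206 L·atm/(mol·K))
T = PV/(nR) = 3.5×5.4/(1.0×0.08206)
= 18.90/0.082060
= 230.32 K

230.32 K


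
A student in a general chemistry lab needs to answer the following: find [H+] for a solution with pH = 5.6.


[H+] = 10^(-pH) = 10^(-5.6)
= 2.51×10^-6 M

2.51×10^-6 M


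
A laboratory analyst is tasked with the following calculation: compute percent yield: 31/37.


% yield = actual/theoretical × 100
= 31/37 × 100
= 83.78%

83.78%


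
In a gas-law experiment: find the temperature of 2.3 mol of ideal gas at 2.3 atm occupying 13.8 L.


PV = nRT  (R = 0.08206 L·atm/(mol·K))
T = PV/(nR) = 2.3×13.8/(2.3×0.08206)
= 31.74/0.188738
= 168.17 K

168.17 K


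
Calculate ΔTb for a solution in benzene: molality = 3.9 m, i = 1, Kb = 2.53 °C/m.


ΔTb = Kb × m × i
= 2.53 × 3.9 × 1
= 9.867 °C

9.867 °C


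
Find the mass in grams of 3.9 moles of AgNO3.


M(AgNO3) = 169.88 g/mol
mass = n × M = 3.9 × 169.88 = 662.53 g

662.53 g


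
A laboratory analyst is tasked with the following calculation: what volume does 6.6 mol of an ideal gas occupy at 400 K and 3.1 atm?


PV = nRT  (R = 0.08206 L·atm/(mol·K))
V = nRT/P = 6.6×0.08206×400/3.1
= 69.883 L

69.883 L


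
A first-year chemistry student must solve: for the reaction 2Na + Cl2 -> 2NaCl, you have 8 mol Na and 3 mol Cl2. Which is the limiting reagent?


Mole ratio available / coefficient:
  Na: 8/2 = 4.000
  Cl2: 3/1 = 3.000
Smaller ratio is limiting.

Cl2


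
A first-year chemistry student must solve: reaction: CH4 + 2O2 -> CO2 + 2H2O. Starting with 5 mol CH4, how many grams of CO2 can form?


Mole ratio CO2:CH4 = 1:1
n(CO2) = 5 × 1/1 = 5.000 mol
mass = 5.000 × 44.01 = 220.05 g

220.05 g


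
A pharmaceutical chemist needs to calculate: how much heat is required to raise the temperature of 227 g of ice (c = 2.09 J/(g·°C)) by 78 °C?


q = mcΔT = 227 × 2.09 × 78
= 37005.54 J

37005.54 J


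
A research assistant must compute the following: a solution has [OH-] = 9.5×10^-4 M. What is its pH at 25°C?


pOH = -log10([OH-]) = -log10(9.5×10^-4)
= 4 - log10(9.5) = 3.02
pH = 14 - pOH = 14 - 3.02 = 10.98

10.98


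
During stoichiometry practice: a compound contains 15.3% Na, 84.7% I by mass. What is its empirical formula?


Assume 100 g sample. Moles of each element:
  Na: 15.3/22.99 = 0.666 mol
  I: 84.7/126.9 = 0.667 mol
Divide by smallest (0.666):
  Na: 0.666/0.666 = 1.0
  I: 0.667/0.666 = 1.0
Empirical formula: NaI

NaI


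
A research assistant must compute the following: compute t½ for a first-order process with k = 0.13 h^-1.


t½ = ln2/k = 0.693147/(0.13 h^-1)
= 5.332 h

5.332 h


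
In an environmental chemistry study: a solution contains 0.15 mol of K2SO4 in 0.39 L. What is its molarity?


M = n/V = 0.15/0.39 = 0.385 mol/L

0.385 M


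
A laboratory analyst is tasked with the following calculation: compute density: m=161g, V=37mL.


ρ = mass/volume
= 161/37
= 4.351 g/mL

4.351 g/mL


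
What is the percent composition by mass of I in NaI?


M(NaI) = 1×22.99 + 1×126.9 = 149.89 g/mol
Mass of I = 1 × 126.9 = 126.90 g/mol
% I = 126.90/149.89 × 100 = 84.66%

84.66%


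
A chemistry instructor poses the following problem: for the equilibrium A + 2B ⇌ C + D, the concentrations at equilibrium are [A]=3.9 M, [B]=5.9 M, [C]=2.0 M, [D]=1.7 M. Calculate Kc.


Kc = [C][D]/([A][B]^2)
= (2.0^1 × 1.7^1)/(3.9^1 × 5.9^2)
= 3.4/135.759
= 0.02504

0.02504


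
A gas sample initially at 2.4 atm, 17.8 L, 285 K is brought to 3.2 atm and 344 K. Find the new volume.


P1V1/T1 = P2V2/T2
V2 = P1V1T2/(T1P2)
= 2.4×17.8×344/(285×3.2)
= 16.114 L

16.114 L


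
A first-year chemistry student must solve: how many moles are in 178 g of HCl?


M(HCl) = 36.46 g/mol
n = mass/M = 178/36.46 = 4.8821 mol

4.8821 mol


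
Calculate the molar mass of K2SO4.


M(K2SO4) = 2×39.1 + 1×32.07 + 4×16.0
= 78.2 + 32.07 + 64.0
= 174.27 g/mol

174.27 g/mol


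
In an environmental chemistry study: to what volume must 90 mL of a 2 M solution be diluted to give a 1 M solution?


C1V1 = C2V2
2 × 90 = 1 × V2
V2 = 180/1 = 180.0 mL

180.0 mL


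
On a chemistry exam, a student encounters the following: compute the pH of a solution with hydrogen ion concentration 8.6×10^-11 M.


pH = -log10([H+]) = -log10(8.6×10^-11)
= 11 - log10(8.6)
= 11 - 0.93
= 10.07

10.07


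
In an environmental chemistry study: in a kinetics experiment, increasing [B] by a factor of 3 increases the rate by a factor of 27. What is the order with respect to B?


rate ∝ [B]^n
3^n = 27 → n = 3
Order in B: 3

3


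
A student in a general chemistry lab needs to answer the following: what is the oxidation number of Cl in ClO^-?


x + (-2) = -1, so x = +1
Oxidation number: +1

+1


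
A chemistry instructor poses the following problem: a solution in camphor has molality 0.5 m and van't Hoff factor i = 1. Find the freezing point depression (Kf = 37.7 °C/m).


ΔTf = Kf × m × i
= 37.7 × 0.5 × 1
= 18.85 °C

18.85 °C


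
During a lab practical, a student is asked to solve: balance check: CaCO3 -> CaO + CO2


Equation: CaCO3 -> CaO + CO2
Check atoms: C: 1=1, Ca: 1=1, O: 3=3
Balanced

Yes, balanced


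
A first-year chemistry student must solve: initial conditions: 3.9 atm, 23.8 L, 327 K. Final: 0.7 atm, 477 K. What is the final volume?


P1V1/T1 = P2V2/T2
V2 = P1V1T2/(T1P2)
= 3.9×23.8×477/(327×0.7)
= 193.426 L

193.426 L


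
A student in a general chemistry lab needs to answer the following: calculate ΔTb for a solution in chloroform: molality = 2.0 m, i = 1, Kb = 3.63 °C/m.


ΔTb = Kb × m × i
= 3.63 × 2.0 × 1
= 7.26 °C

7.26 °C


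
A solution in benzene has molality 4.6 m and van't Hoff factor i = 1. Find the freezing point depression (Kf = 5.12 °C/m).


ΔTf = Kf × m × i
= 5.12 × 4.6 × 1
= 23.552 °C

23.552 °C


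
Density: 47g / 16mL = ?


ρ = mass/volume
= 47/16
= 2.938 g/mL

2.938 g/mL


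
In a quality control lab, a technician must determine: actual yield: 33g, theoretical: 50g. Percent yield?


% yield = actual/theoretical × 100
= 33/50 × 100
= 66.0%

66.0%


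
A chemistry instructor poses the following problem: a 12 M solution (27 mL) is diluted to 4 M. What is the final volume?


C1V1 = C2V2
12 × 27 = 4 × V2
V2 = 324/4 = 81.0 mL

81.0 mL


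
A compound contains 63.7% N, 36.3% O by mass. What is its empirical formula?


Assume 100 g sample. Moles of each element:
  N: 63.7/14.01 = 4.547 mol
  O: 36.3/16.0 = 2.269 mol
Divide by smallest (2.269):
  N: 4.547/2.269 = 2.0
  O: 2.269/2.269 = 1.0
Empirical formula: N2O

N2O


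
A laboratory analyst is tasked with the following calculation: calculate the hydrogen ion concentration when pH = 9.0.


[H+] = 10^(-pH) = 10^(-9.0)
= 1.0×10^-9 M

1.0×10^-9 M


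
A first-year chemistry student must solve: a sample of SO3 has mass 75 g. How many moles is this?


M(SO3) = 80.07 g/mol
n = mass/M = 75/80.07 = 0.9367 mol

0.9367 mol


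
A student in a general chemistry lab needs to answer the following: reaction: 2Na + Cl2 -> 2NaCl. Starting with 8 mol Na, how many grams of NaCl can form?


Mole ratio NaCl:Na = 2:2
n(NaCl) = 8 × 2/2 = 8.000 mol
mass = 8.000 × 58.44 = 467.52 g

467.52 g


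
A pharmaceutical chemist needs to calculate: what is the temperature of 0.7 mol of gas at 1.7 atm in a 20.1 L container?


PV = nRT  (R = 0.08206 L·atm/(mol·K))
T = PV/(nR) = 1.7×20.1/(0.7×0.08206)
= 34.17/0.057442
= 594.86 K

594.86 K


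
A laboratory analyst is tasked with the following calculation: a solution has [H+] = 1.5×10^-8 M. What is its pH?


pH = -log10([H+]) = -log10(1.5×10^-8)
= 8 - log10(1.5)
= 8 - 0.18
= 7.82

7.82


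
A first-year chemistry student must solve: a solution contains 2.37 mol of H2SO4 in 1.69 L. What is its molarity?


M = n/V = 2.37/1.69 = 1.402 mol/L

1.402 M


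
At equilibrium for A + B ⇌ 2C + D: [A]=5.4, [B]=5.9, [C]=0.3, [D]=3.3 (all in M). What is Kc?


Kc = [C]^2[D]/([A][B])
= (0.3^2 × 3.3^1)/(5.4^1 × 5.9^1)
= 0.297/31.86
= 0.009322

0.009322


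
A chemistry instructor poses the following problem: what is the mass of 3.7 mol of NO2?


M(NO2) = 46.01 g/mol
mass = n × M = 3.7 × 46.01 = 170.24 g

170.24 g


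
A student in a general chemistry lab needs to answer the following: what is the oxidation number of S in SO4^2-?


x + 4(-2) = -2, so x = +6
Oxidation number: +6

+6


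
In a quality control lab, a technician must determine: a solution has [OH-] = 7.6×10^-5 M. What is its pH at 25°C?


pOH = -log10([OH-]) = -log10(7.6×10^-5)
= 5 - log10(7.6) = 4.12
pH = 14 - pOH = 14 - 4.12 = 9.88

9.88


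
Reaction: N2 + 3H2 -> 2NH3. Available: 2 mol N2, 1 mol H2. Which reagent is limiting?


Mole ratio available / coefficient:
  N2: 2/1 = 2.000
  H2: 1/3 = 0.333
Smaller ratio is limiting.

H2


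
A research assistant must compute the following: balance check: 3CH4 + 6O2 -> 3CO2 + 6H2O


Equation: 3CH4 + 6O2 -> 3CO2 + 6H2O
Check atoms: C: 3=3, H: 12=12, O: 12=12
Balanced

Yes, balanced


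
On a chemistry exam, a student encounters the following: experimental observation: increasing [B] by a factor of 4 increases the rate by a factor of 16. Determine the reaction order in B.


rate ∝ [B]^n
4^n = 16 → n = 2
Order in B: 2

2


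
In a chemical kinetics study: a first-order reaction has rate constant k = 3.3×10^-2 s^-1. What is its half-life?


t½ = ln2/k = 0.693147/(3.3×10^-2 s^-1)
= 21.00 s

21.00 s


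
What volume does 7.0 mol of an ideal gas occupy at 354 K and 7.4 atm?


PV = nRT  (R = 0.08206 L·atm/(mol·K))
V = nRT/P = 7.0×0.08206×354/7.4
= 27.479 L

27.479 L


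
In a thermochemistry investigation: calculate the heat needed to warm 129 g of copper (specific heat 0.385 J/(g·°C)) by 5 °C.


q = mcΔT = 129 × 0.385 × 5
= 248.33 J

248.33 J


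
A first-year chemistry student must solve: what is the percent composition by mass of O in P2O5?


M(P2O5) = 2×30.97 + 5×16.0 = 141.94 g/mol
Mass of O = 5 × 16.0 = 80.00 g/mol
% O = 80.00/141.94 × 100 = 56.36%

56.36%


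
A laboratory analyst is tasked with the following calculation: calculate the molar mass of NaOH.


M(NaOH) = 1×22.99 + 1×16.0 + 1×1.008
= 22.99 + 16.0 + 1.01
= 40.0 g/mol

40.0 g/mol


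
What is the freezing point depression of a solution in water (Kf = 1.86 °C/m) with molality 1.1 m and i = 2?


ΔTf = Kf × m × i
= 1.86 × 1.1 × 2
= 4.092 °C

4.092 °C


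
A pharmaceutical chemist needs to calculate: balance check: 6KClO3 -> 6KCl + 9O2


Equation: 6KClO3 -> 6KCl + 9O2
Check atoms: Cl: 6=6, K: 6=6, O: 18=18
Balanced

Yes, balanced


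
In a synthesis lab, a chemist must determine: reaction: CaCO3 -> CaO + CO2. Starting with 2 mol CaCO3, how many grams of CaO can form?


Mole ratio CaO:CaCO3 = 1:1
n(CaO) = 2 × 1/1 = 2.000 mol
mass = 2.000 × 56.08 = 112.16 g

112.16 g


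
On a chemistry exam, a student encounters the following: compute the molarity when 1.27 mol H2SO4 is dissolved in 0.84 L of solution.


M = n/V = 1.27/0.84 = 1.512 mol/L

1.512 M


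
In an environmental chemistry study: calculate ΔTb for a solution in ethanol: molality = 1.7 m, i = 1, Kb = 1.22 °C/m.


ΔTb = Kb × m × i
= 1.22 × 1.7 × 1
= 2.074 °C

2.074 °C


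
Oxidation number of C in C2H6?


2x + 6(+1) = 0, so x = -3
Oxidation number: -3

-3


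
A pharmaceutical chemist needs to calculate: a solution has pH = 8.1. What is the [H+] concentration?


[H+] = 10^(-pH) = 10^(-8.1)
= 7.94×10^-9 M

7.94×10^-9 M


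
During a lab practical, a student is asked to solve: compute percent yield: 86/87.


% yield = actual/theoretical × 100
= 86/87 × 100
= 98.85%

98.85%


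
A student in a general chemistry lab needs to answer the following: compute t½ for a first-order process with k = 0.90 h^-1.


t½ = ln2/k = 0.693147/(0.90 h^-1)
= 0.7702 h

0.7702 h


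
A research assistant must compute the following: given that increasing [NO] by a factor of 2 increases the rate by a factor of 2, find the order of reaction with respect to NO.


rate ∝ [NO]^n
2^n = 2 → n = 1
Order in NO: 1

1


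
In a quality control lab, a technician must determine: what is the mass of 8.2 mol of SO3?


M(SO3) = 80.07 g/mol
mass = n × M = 8.2 × 80.07 = 656.57 g

656.57 g


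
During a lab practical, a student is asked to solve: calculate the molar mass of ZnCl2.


M(ZnCl2) = 1×65.38 + 2×35.45
= 65.38 + 70.9
= 136.28 g/mol

136.28 g/mol


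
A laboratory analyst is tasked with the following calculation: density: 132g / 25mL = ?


ρ = mass/volume
= 132/25
= 5.28 g/mL

5.28 g/mL


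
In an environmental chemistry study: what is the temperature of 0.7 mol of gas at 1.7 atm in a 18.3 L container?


PV = nRT  (R = 0.08206 L·atm/(mol·K))
T = PV/(nR) = 1.7×18.3/(0.7×0.08206)
= 31.11/0.057442
= 541.59 K

541.59 K


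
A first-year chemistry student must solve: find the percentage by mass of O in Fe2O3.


M(Fe2O3) = 2×55.85 + 3×16.0 = 159.70 g/mol
Mass of O = 3 × 16.0 = 48.00 g/mol
% O = 48.00/159.70 × 100 = 30.06%

30.06%


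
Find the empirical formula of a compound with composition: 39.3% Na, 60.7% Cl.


Assume 100 g sample. Moles of each element:
  Na: 39.3/22.99 = 1.709 mol
  Cl: 60.7/35.45 = 1.712 mol
Divide by smallest (1.709):
  Na: 1.709/1.709 = 1.0
  Cl: 1.712/1.709 = 1.0
Empirical formula: NaCl

NaCl


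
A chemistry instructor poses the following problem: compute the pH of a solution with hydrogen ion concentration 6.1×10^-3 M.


pH = -log10([H+]) = -log10(6.1×10^-3)
= 3 - log10(6.1)
= 3 - 0.79
= 2.21

2.21


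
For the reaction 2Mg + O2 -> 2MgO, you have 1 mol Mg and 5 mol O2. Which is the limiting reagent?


Mole ratio available / coefficient:
  Mg: 1/2 = 0.500
  O2: 5/1 = 5.000
Smaller ratio is limiting.

Mg


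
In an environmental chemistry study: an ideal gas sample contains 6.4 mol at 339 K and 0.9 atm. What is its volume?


PV = nRT  (R = 0.08206 L·atm/(mol·K))
V = nRT/P = 6.4×0.08206×339/0.9
= 197.819 L

197.819 L


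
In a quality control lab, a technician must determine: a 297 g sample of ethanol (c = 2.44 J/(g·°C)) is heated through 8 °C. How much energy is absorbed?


q = mcΔT = 297 × 2.44 × 8
= 5797.44 J

5797.44 J


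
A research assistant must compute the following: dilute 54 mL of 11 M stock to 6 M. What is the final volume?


C1V1 = C2V2
11 × 54 = 6 × V2
V2 = 594/6 = 99.0 mL

99.0 mL


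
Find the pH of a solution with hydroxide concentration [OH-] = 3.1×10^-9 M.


pOH = -log10([OH-]) = -log10(3.1×10^-9)
= 9 - log10(3.1) = 8.51
pH = 14 - pOH = 14 - 8.51 = 5.49

5.49


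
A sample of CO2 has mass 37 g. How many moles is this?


M(CO2) = 44.01 g/mol
n = mass/M = 37/44.01 = 0.8407 mol

0.8407 mol


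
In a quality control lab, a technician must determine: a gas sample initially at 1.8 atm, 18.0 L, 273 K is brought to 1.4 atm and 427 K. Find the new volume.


P1V1/T1 = P2V2/T2
V2 = P1V1T2/(T1P2)
= 1.8×18.0×427/(273×1.4)
= 36.198 L

36.198 L


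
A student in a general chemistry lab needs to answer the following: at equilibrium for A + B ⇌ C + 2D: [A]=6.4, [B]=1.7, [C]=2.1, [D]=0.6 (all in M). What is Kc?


Kc = [C][D]^2/([A][B])
= (2.1^1 × 0.6^2)/(6.4^1 × 1.7^1)
= 0.756/10.88
= 0.06949

0.06949


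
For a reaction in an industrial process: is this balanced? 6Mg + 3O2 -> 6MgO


Equation: 6Mg + 3O2 -> 6MgO
Check atoms: Mg: 6=6, O: 6=6
Balanced

Yes, balanced


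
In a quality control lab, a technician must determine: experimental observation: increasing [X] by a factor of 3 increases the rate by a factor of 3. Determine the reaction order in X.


rate ∝ [X]^n
3^n = 3 → n = 1
Order in X: 1

1


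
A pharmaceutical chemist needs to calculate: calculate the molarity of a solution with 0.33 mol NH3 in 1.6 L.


M = n/V = 0.33/1.6 = 0.206 mol/L

0.206 M


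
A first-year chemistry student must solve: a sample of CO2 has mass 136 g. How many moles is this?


M(CO2) = 44.01 g/mol
n = mass/M = 136/44.01 = 3.0902 mol

3.0902 mol


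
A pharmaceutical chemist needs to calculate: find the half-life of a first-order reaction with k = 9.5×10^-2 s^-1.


t½ = ln2/k = 0.693147/(9.5×10^-2 s^-1)
= 7.296 s

7.296 s


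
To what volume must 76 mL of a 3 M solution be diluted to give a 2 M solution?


C1V1 = C2V2
3 × 76 = 2 × V2
V2 = 228/2 = 114.0 mL

114.0 mL


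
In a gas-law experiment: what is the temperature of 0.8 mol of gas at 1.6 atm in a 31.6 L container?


PV = nRT  (R = 0.08206 L·atm/(mol·K))
T = PV/(nR) = 1.6×31.6/(0.8×0.08206)
= 50.56/0.065648
= 770.17 K

770.17 K


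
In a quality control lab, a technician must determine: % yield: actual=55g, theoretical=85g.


% yield = actual/theoretical × 100
= 55/85 × 100
= 64.71%

64.71%


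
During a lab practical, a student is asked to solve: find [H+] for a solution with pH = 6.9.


[H+] = 10^(-pH) = 10^(-6.9)
= 1.26×10^-7 M

1.26×10^-7 M


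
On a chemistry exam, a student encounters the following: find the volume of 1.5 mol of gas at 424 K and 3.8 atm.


PV = nRT  (R = 0.08206 L·atm/(mol·K))
V = nRT/P = 1.5×0.08206×424/3.8
= 13.734 L

13.734 L


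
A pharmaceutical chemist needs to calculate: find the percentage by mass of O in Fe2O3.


M(Fe2O3) = 2×55.85 + 3×16.0 = 159.70 g/mol
Mass of O = 3 × 16.0 = 48.00 g/mol
% O = 48.00/159.70 × 100 = 30.06%

30.06%


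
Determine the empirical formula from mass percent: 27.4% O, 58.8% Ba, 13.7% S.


Assume 100 g sample. Moles of each element:
  O: 27.4/16.0 = 1.712 mol
  Ba: 58.8/137.33 = 0.428 mol
  S: 13.7/32.07 = 0.427 mol
Divide by smallest (0.427):
  O: 1.712/0.427 = 4.01
  Ba: 0.428/0.427 = 1.0
  S: 0.427/0.427 = 1.0
Empirical formula: BaSO4

BaSO4


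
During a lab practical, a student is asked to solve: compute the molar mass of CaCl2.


M(CaCl2) = 1×40.08 + 2×35.45
= 40.08 + 70.9
= 110.98 g/mol

110.98 g/mol


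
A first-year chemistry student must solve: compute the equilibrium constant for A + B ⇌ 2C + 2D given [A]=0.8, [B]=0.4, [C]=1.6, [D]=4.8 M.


Kc = [C]^2[D]^2/([A][B])
= (1.6^2 × 4.8^2)/(0.8^1 × 0.4^1)
= 58.9824/0.32
= 184.3

184.3


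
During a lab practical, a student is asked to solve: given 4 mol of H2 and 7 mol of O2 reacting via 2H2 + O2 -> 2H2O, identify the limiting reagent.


Mole ratio available / coefficient:
  H2: 4/2 = 2.000
  O2: 7/1 = 7.000
Smaller ratio is limiting.

H2


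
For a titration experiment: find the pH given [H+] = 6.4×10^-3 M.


pH = -log10([H+]) = -log10(6.4×10^-3)
= 3 - log10(6.4)
= 3 - 0.81
= 2.19

2.19


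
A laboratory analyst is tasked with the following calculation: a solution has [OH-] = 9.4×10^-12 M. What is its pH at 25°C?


pOH = -log10([OH-]) = -log10(9.4×10^-12)
= 12 - log10(9.4) = 11.03
pH = 14 - pOH = 14 - 11.03 = 2.97

2.97


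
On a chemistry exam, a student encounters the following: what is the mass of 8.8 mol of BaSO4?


M(BaSO4) = 233.4 g/mol
mass = n × M = 8.8 × 233.4 = 2053.92 g

2053.92 g


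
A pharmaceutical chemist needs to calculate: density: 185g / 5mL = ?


ρ = mass/volume
= 185/5
= 37.0 g/mL

37.0 g/mL


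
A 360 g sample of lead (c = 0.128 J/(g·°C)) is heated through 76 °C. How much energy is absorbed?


q = mcΔT = 360 × 0.128 × 76
= 3502.08 J

3502.08 J


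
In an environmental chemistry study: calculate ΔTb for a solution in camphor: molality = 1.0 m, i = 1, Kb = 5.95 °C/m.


ΔTb = Kb × m × i
= 5.95 × 1.0 × 1
= 5.95 °C

5.95 °C


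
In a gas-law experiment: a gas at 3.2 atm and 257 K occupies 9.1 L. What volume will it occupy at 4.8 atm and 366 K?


P1V1/T1 = P2V2/T2
V2 = P1V1T2/(T1P2)
= 3.2×9.1×366/(257×4.8)
= 8.64 L

8.64 L


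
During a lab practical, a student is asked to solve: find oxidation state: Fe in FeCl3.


x + 3(-1) = 0, so x = +3
Oxidation number: +3

+3


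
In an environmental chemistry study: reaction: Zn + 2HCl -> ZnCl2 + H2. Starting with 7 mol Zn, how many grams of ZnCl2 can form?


Mole ratio ZnCl2:Zn = 1:1
n(ZnCl2) = 7 × 1/1 = 7.000 mol
mass = 7.000 × 136.28 = 953.96 g

953.96 g


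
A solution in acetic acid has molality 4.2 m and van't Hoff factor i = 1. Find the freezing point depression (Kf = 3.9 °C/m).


ΔTf = Kf × m × i
= 3.9 × 4.2 × 1
= 16.38 °C

16.38 °C


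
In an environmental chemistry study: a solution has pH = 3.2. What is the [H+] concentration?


[H+] = 10^(-pH) = 10^(-3.2)
= 6.31×10^-4 M

6.31×10^-4 M


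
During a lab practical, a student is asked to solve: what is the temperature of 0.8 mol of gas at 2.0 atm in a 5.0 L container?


PV = nRT  (R = 0.08206 L·atm/(mol·K))
T = PV/(nR) = 2.0×5.0/(0.8×0.08206)
= 10.00/0.065648
= 152.33 K

152.33 K


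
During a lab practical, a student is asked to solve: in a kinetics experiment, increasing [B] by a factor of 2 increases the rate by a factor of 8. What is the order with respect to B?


rate ∝ [B]^n
2^n = 8 → n = 3
Order in B: 3

3


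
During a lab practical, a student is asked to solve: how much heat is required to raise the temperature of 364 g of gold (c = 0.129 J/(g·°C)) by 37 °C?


q = mcΔT = 364 × 0.129 × 37
= 1737.37 J

1737.37 J


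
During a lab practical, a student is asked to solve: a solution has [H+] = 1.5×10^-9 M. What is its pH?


pH = -log10([H+]) = -log10(1.5×10^-9)
= 9 - log10(1.5)
= 9 - 0.18
= 8.82

8.82


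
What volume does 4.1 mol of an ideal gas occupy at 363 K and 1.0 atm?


PV = nRT  (R = 0.08206 L·atm/(mol·K))
V = nRT/P = 4.1×0.08206×363/1.0
= 122.13 L

122.13 L


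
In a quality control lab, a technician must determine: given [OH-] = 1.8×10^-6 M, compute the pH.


pOH = -log10([OH-]) = -log10(1.8×10^-6)
= 6 - log10(1.8) = 5.74
pH = 14 - pOH = 14 - 5.74 = 8.26

8.26


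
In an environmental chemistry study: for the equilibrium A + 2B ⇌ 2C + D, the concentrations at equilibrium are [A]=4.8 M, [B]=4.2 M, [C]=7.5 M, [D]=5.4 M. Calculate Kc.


Kc = [C]^2[D]/([A][B]^2)
= (7.5^2 × 5.4^1)/(4.8^1 × 4.2^2)
= 303.75/84.672
= 3.587

3.587


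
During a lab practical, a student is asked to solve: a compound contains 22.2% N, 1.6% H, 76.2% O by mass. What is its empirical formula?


Assume 100 g sample. Moles of each element:
  N: 22.2/14.01 = 1.585 mol
  H: 1.6/1.008 = 1.587 mol
  O: 76.2/16.0 = 4.763 mol
Divide by smallest (1.585):
  N: 1.585/1.585 = 1.0
  H: 1.587/1.585 = 1.0
  O: 4.763/1.585 = 3.01
Empirical formula: HNO3

HNO3


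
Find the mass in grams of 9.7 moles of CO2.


M(CO2) = 44.01 g/mol
mass = n × M = 9.7 × 44.01 = 426.90 g

426.90 g


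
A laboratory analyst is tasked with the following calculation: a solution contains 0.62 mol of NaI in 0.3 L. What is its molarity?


M = n/V = 0.62/0.3 = 2.067 mol/L

2.067 M


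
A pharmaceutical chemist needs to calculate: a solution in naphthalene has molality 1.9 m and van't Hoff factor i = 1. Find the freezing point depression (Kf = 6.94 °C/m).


ΔTf = Kf × m × i
= 6.94 × 1.9 × 1
= 13.186 °C

13.186 °C


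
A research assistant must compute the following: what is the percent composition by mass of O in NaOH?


M(NaOH) = 1×22.99 + 1×16.0 + 1×1.008 = 39.998 g/mol
Mass of O = 1 × 16.0 = 16.00 g/mol
% O = 16.00/39.998 × 100 = 40.00%

40.00%


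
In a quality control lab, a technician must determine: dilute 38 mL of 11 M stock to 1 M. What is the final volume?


C1V1 = C2V2
11 × 38 = 1 × V2
V2 = 418/1 = 418.0 mL

418.0 mL


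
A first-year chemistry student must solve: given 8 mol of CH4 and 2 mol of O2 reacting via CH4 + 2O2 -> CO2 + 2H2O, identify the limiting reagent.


Mole ratio available / coefficient:
  CH4: 8/1 = 8.000
  O2: 2/2 = 1.000
Smaller ratio is limiting.

O2


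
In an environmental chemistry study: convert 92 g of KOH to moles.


M(KOH) = 56.11 g/mol
n = mass/M = 92/56.11 = 1.6396 mol

1.6396 mol


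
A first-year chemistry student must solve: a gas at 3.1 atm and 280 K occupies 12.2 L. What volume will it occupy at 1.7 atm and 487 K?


P1V1/T1 = P2V2/T2
V2 = P1V1T2/(T1P2)
= 3.1×12.2×487/(280×1.7)
= 38.694 L

38.694 L


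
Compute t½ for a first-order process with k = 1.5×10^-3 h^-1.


t½ = ln2/k = 0.693147/(1.5×10^-3 h^-1)
= 462.1 h

462.1 h


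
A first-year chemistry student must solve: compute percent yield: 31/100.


% yield = actual/theoretical × 100
= 31/100 × 100
= 31.0%

31.0%


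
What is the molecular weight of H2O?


M(H2O) = 2×1.008 + 1×16.0
= 2.02 + 16.0
= 18.02 g/mol

18.02 g/mol


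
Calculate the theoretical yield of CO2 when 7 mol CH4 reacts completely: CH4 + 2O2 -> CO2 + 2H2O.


Mole ratio CO2:CH4 = 1:1
n(CO2) = 7 × 1/1 = 7.000 mol
mass = 7.000 × 44.01 = 308.07 g

308.07 g


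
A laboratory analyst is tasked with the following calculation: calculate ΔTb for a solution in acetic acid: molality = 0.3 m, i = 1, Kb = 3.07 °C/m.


ΔTb = Kb × m × i
= 3.07 × 0.3 × 1
= 0.921 °C

0.921 °C


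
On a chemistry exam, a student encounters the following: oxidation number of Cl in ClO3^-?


x + 3(-2) = -1, so x = +5
Oxidation number: +5

+5


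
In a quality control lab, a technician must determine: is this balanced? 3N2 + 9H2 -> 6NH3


Equation: 3N2 + 9H2 -> 6NH3
Check atoms: H: 18=18, N: 6=6
Balanced

Yes, balanced


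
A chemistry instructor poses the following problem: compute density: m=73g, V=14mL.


ρ = mass/volume
= 73/14
= 5.214 g/mL

5.214 g/mL


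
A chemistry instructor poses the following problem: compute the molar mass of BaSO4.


M(BaSO4) = 1×137.33 + 1×32.07 + 4×16.0
= 137.33 + 32.07 + 64.0
= 233.4 g/mol

233.4 g/mol


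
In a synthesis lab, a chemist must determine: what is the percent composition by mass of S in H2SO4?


M(H2SO4) = 2×1.008 + 1×32.07 + 4×16.0 = 98.086 g/mol
Mass of S = 1 × 32.07 = 32.07 g/mol
% S = 32.07/98.086 × 100 = 32.70%

32.70%


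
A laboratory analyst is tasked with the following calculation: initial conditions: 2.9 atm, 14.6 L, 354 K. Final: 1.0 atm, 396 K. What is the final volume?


P1V1/T1 = P2V2/T2
V2 = P1V1T2/(T1P2)
= 2.9×14.6×396/(354×1.0)
= 47.363 L

47.363 L


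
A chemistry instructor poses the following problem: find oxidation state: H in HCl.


H is +1 with nonmetals
Oxidation number: +1

+1


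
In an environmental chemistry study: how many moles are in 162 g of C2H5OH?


M(C2H5OH) = 46.07 g/mol
n = mass/M = 162/46.07 = 3.5164 mol

3.5164 mol


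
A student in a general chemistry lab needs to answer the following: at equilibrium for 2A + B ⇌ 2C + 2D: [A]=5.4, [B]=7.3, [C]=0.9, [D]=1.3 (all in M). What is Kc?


Kc = [C]^2[D]^2/([A]^2[B])
= (0.9^2 × 1.3^2)/(5.4^2 × 7.3^1)
= 1.3689/212.868
= 0.006431

0.006431


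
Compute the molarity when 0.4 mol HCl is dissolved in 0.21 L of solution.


M = n/V = 0.4/0.21 = 1.905 mol/L

1.905 M


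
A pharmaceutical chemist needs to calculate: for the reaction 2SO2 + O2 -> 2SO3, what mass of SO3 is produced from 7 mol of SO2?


Mole ratio SO3:SO2 = 2:2
n(SO3) = 7 × 2/2 = 7.000 mol
mass = 7.000 × 80.07 = 560.49 g

560.49 g


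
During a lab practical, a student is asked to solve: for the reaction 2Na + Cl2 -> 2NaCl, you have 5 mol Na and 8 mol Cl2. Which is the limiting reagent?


Mole ratio available / coefficient:
  Na: 5/2 = 2.500
  Cl2: 8/1 = 8.000
Smaller ratio is limiting.

Na


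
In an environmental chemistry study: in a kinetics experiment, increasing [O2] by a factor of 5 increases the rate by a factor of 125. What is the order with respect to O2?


rate ∝ [O2]^n
5^n = 125 → n = 3
Order in O2: 3

3


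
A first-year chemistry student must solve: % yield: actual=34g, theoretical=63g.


% yield = actual/theoretical × 100
= 34/63 × 100
= 53.97%

53.97%


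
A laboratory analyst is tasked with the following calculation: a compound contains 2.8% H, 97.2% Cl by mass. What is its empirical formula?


Assume 100 g sample. Moles of each element:
  H: 2.8/1.008 = 2.778 mol
  Cl: 97.2/35.45 = 2.742 mol
Divide by smallest (2.742):
  H: 2.778/2.742 = 1.01
  Cl: 2.742/2.742 = 1.0
Empirical formula: HCl

HCl


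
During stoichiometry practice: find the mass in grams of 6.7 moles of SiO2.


M(SiO2) = 60.09 g/mol
mass = n × M = 6.7 × 60.09 = 402.60 g

402.60 g


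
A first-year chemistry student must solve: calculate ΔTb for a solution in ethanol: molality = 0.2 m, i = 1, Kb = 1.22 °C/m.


ΔTb = Kb × m × i
= 1.22 × 0.2 × 1
= 0.244 °C

0.244 °C


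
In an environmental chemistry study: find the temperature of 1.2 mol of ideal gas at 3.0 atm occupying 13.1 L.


PV = nRT  (R = 0.08206 L·atm/(mol·K))
T = PV/(nR) = 3.0×13.1/(1.2×0.08206)
= 39.30/0.098472
= 399.10 K

399.10 K


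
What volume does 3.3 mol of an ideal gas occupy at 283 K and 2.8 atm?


PV = nRT  (R = 0.08206 L·atm/(mol·K))
V = nRT/P = 3.3×0.08206×283/2.8
= 27.37 L

27.37 L


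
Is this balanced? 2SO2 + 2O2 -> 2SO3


Equation: 2SO2 + 2O2 -> 2SO3
Check atoms: O: 8≠6, S: 2=2
Not balanced

No, not balanced


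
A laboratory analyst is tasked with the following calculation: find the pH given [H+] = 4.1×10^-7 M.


pH = -log10([H+]) = -log10(4.1×10^-7)
= 7 - log10(4.1)
= 7 - 0.61
= 6.39

6.39


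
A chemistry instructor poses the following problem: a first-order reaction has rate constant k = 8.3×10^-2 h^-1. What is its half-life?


t½ = ln2/k = 0.693147/(8.3×10^-2 h^-1)
= 8.351 h

8.351 h


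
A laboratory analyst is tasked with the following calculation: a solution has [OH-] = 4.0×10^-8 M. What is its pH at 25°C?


pOH = -log10([OH-]) = -log10(4.0×10^-8)
= 8 - log10(4.0) = 7.4
pH = 14 - pOH = 14 - 7.4 = 6.6

6.6


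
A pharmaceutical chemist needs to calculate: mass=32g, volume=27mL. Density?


ρ = mass/volume
= 32/27
= 1.185 g/mL

1.185 g/mL


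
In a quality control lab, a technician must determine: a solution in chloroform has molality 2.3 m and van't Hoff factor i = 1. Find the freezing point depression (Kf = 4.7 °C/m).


ΔTf = Kf × m × i
= 4.7 × 2.3 × 1
= 10.81 °C

10.81 °C


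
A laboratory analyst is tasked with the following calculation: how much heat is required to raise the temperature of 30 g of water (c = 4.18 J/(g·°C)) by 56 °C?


q = mcΔT = 30 × 4.18 × 56
= 7022.40 J

7022.40 J


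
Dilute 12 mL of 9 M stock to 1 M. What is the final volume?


C1V1 = C2V2
9 × 12 = 1 × V2
V2 = 108/1 = 108.0 mL

108.0 mL


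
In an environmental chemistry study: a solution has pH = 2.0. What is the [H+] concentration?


[H+] = 10^(-pH) = 10^(-2.0)
= 1.0×10^-2 M

1.0×10^-2 M


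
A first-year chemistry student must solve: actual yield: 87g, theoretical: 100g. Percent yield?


% yield = actual/theoretical × 100
= 87/100 × 100
= 87.0%

87.0%


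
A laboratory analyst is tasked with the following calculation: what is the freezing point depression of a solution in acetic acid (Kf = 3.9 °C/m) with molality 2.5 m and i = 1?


ΔTf = Kf × m × i
= 3.9 × 2.5 × 1
= 9.75 °C

9.75 °C


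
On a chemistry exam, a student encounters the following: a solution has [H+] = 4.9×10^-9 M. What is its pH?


pH = -log10([H+]) = -log10(4.9×10^-9)
= 9 - log10(4.9)
= 9 - 0.69
= 8.31

8.31


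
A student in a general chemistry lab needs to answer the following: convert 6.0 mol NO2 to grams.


M(NO2) = 46.01 g/mol
mass = n × M = 6.0 × 46.01 = 276.06 g

276.06 g


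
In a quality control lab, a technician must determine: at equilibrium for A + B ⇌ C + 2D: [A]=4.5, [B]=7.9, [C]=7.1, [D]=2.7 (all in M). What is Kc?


Kc = [C][D]^2/([A][B])
= (7.1^1 × 2.7^2)/(4.5^1 × 7.9^1)
= 51.759/35.55
= 1.456

1.456
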